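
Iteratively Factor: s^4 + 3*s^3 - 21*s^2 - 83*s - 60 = (s + 1)*(s^3 + 2*s^2 - 23*s - 60) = (s + 1)*(s + 4)*(s^2 - 2*s - 15) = (s + 1)*(s + 3)*(s + 4)*(s - 5)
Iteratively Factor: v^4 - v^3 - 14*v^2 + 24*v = (v - 3)*(v^3 + 2*v^2 - 8*v) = (v - 3)*(v + 4)*(v^2 - 2*v) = v*(v - 3)*(v + 4)*(v - 2)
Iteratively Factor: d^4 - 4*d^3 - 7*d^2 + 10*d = (d + 2)*(d^3 - 6*d^2 + 5*d) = (d - 5)*(d + 2)*(d^2 - d) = d*(d - 5)*(d + 2)*(d - 1)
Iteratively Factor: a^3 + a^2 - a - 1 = (a + 1)*(a^2 - 1) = (a + 1)^2*(a - 1)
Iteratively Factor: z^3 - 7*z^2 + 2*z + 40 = (z - 4)*(z^2 - 3*z - 10) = (z - 4)*(z + 2)*(z - 5)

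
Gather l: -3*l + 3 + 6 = 9 - 3*l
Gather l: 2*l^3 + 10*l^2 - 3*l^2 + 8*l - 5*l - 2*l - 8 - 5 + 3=2*l^3 + 7*l^2 + l - 10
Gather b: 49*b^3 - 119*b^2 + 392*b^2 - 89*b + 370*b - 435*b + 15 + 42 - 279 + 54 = 49*b^3 + 273*b^2 - 154*b - 168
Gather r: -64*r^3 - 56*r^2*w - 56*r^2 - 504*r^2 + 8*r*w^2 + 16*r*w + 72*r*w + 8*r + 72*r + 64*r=-64*r^3 + r^2*(-56*w - 560) + r*(8*w^2 + 88*w + 144)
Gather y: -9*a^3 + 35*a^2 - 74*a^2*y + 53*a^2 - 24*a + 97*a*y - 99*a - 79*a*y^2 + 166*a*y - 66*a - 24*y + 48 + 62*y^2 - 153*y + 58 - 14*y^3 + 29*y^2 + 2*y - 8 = -9*a^3 + 88*a^2 - 189*a - 14*y^3 + y^2*(91 - 79*a) + y*(-74*a^2 + 263*a - 175) + 98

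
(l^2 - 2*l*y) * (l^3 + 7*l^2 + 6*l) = l^5 - 2*l^4*y + 7*l^4 - 14*l^3*y + 6*l^3 - 12*l^2*y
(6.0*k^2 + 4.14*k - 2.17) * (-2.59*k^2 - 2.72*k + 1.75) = -15.54*k^4 - 27.0426*k^3 + 4.8595*k^2 + 13.1474*k - 3.7975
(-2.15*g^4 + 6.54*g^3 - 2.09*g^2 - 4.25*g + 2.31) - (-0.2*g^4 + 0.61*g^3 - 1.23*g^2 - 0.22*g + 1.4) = -1.95*g^4 + 5.93*g^3 - 0.86*g^2 - 4.03*g + 0.91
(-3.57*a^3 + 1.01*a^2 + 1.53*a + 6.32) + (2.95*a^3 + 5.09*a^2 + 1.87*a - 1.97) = -0.62*a^3 + 6.1*a^2 + 3.4*a + 4.35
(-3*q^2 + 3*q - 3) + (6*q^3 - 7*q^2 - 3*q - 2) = 6*q^3 - 10*q^2 - 5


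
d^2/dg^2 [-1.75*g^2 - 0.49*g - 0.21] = -3.50000000000000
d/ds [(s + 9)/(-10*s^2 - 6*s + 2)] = (5*s^2 + 90*s + 28)/(2*(25*s^4 + 30*s^3 - s^2 - 6*s + 1))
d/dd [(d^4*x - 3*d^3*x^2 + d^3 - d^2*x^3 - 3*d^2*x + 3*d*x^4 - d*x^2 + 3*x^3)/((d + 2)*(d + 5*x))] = ((d + 2)*(d + 5*x)*(4*d^3*x - 9*d^2*x^2 + 3*d^2 - 2*d*x^3 - 6*d*x + 3*x^4 - x^2) + (d + 2)*(-d^4*x + 3*d^3*x^2 - d^3 + d^2*x^3 + 3*d^2*x - 3*d*x^4 + d*x^2 - 3*x^3) + (d + 5*x)*(-d^4*x + 3*d^3*x^2 - d^3 + d^2*x^3 + 3*d^2*x - 3*d*x^4 + d*x^2 - 3*x^3))/((d + 2)^2*(d + 5*x)^2)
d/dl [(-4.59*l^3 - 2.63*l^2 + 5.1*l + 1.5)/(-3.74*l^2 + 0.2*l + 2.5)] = (17.1666*l^4 - 1.836*l^3 - 15.877*l^2 - 1.93*l + 12.45)/(13.9876*l^4 - 1.496*l^3 - 18.66*l^2 + 1.0*l + 6.25)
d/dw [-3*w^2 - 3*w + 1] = -6*w - 3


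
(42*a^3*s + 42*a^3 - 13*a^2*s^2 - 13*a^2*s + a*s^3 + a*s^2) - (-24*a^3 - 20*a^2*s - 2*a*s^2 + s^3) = 42*a^3*s + 66*a^3 - 13*a^2*s^2 + 7*a^2*s + a*s^3 + 3*a*s^2 - s^3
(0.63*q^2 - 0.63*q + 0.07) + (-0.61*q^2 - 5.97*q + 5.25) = 0.02*q^2 - 6.6*q + 5.32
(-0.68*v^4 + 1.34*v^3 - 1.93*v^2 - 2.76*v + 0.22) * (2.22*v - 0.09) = -1.5096*v^5 + 3.036*v^4 - 4.4052*v^3 - 5.9535*v^2 + 0.7368*v - 0.0198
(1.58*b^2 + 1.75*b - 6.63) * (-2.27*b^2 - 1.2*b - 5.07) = -3.5866*b^4 - 5.8685*b^3 + 4.9395*b^2 - 0.916500000000001*b + 33.6141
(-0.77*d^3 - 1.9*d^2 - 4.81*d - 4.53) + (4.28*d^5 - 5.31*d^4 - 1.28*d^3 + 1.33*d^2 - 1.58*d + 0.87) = 4.28*d^5 - 5.31*d^4 - 2.05*d^3 - 0.57*d^2 - 6.39*d - 3.66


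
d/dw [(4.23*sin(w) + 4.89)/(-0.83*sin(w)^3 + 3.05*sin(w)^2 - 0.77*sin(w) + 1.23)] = (7.0218*sin(w)^3 - 0.725400000000002*sin(w)^2 - 29.829*sin(w) + 8.9682)*cos(w)/(0.6889*sin(w)^6 - 5.063*sin(w)^5 + 10.5807*sin(w)^4 - 6.7388*sin(w)^3 + 8.0959*sin(w)^2 - 1.8942*sin(w) + 1.5129)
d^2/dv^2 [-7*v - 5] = 0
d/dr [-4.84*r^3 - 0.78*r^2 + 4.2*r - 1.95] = -14.52*r^2 - 1.56*r + 4.2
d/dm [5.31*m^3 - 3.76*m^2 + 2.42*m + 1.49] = 15.93*m^2 - 7.52*m + 2.42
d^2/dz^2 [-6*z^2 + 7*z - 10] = -12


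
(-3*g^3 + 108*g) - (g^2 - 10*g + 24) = -3*g^3 - g^2 + 118*g - 24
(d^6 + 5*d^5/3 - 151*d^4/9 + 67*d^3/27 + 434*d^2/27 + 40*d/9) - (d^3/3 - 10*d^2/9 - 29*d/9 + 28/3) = d^6 + 5*d^5/3 - 151*d^4/9 + 58*d^3/27 + 464*d^2/27 + 23*d/3 - 28/3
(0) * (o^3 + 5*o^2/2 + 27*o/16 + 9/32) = 0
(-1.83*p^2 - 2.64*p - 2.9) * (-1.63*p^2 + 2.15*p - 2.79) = 2.9829*p^4 + 0.3687*p^3 + 4.1567*p^2 + 1.1306*p + 8.091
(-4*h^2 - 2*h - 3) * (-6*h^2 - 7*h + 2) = 24*h^4 + 40*h^3 + 24*h^2 + 17*h - 6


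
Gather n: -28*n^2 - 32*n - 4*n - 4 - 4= -28*n^2 - 36*n - 8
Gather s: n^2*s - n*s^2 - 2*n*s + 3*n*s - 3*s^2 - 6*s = s^2*(-n - 3) + s*(n^2 + n - 6)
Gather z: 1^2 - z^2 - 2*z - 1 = -z^2 - 2*z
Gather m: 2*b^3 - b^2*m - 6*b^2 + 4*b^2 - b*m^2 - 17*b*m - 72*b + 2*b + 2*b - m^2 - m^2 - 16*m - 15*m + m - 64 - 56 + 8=2*b^3 - 2*b^2 - 68*b + m^2*(-b - 2) + m*(-b^2 - 17*b - 30) - 112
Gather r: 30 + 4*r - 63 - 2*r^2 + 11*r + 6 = -2*r^2 + 15*r - 27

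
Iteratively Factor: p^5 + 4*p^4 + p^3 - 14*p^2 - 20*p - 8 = (p + 1)*(p^4 + 3*p^3 - 2*p^2 - 12*p - 8) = (p + 1)^2*(p^3 + 2*p^2 - 4*p - 8) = (p + 1)^2*(p + 2)*(p^2 - 4) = (p - 2)*(p + 1)^2*(p + 2)*(p + 2)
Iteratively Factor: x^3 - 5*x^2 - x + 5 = (x + 1)*(x^2 - 6*x + 5) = (x - 5)*(x + 1)*(x - 1)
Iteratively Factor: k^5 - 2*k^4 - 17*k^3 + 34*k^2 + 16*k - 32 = (k + 4)*(k^4 - 6*k^3 + 7*k^2 + 6*k - 8) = (k - 2)*(k + 4)*(k^3 - 4*k^2 - k + 4) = (k - 2)*(k - 1)*(k + 4)*(k^2 - 3*k - 4) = (k - 2)*(k - 1)*(k + 1)*(k + 4)*(k - 4)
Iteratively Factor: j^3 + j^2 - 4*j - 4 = (j + 1)*(j^2 - 4) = (j + 1)*(j + 2)*(j - 2)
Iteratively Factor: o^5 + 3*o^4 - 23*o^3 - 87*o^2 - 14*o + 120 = (o + 2)*(o^4 + o^3 - 25*o^2 - 37*o + 60) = (o - 5)*(o + 2)*(o^3 + 6*o^2 + 5*o - 12) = (o - 5)*(o - 1)*(o + 2)*(o^2 + 7*o + 12) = (o - 5)*(o - 1)*(o + 2)*(o + 3)*(o + 4)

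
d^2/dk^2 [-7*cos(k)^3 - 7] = 21*(1 - 3*sin(k)^2)*cos(k)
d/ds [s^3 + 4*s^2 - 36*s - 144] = 3*s^2 + 8*s - 36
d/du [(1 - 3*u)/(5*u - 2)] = (5*u - 2)^(-2)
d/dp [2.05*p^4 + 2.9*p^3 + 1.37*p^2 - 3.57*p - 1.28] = 8.2*p^3 + 8.7*p^2 + 2.74*p - 3.57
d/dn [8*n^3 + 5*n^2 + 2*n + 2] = 24*n^2 + 10*n + 2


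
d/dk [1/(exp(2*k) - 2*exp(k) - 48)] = 2*(1 - exp(k))*exp(k)/(-exp(2*k) + 2*exp(k) + 48)^2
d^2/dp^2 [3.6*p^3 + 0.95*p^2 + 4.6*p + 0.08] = 21.6*p + 1.9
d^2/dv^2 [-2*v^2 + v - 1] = -4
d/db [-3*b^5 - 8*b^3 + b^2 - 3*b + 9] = -15*b^4 - 24*b^2 + 2*b - 3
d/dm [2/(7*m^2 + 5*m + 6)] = 2*(-14*m - 5)/(7*m^2 + 5*m + 6)^2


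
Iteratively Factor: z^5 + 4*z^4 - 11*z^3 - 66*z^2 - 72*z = (z + 3)*(z^4 + z^3 - 14*z^2 - 24*z) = (z + 3)^2*(z^3 - 2*z^2 - 8*z) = (z + 2)*(z + 3)^2*(z^2 - 4*z) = z*(z + 2)*(z + 3)^2*(z - 4)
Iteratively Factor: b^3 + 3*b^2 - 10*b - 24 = (b - 3)*(b^2 + 6*b + 8) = (b - 3)*(b + 4)*(b + 2)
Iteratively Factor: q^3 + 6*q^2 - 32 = (q + 4)*(q^2 + 2*q - 8) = (q + 4)^2*(q - 2)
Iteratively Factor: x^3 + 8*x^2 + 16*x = (x + 4)*(x^2 + 4*x) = (x + 4)^2*(x)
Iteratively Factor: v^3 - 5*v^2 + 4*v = (v - 4)*(v^2 - v) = v*(v - 4)*(v - 1)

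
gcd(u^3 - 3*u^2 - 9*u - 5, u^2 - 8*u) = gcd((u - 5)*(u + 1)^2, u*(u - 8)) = 1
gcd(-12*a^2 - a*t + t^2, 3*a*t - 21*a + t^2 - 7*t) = 3*a + t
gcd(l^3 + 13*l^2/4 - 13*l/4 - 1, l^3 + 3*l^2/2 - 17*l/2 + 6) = l^2 + 3*l - 4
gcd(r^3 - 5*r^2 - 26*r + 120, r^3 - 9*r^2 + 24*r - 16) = r - 4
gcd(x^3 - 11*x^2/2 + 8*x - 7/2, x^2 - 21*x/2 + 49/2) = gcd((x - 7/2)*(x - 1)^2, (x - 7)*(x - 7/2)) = x - 7/2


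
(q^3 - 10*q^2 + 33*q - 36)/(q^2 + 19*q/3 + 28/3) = 3*(q^3 - 10*q^2 + 33*q - 36)/(3*q^2 + 19*q + 28)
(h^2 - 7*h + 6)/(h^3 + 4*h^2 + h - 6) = (h - 6)/(h^2 + 5*h + 6)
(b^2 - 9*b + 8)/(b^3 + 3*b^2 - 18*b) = (b^2 - 9*b + 8)/(b*(b^2 + 3*b - 18))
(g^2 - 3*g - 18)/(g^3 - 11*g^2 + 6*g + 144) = 1/(g - 8)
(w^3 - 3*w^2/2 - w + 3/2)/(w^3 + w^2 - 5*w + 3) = (2*w^2 - w - 3)/(2*(w^2 + 2*w - 3))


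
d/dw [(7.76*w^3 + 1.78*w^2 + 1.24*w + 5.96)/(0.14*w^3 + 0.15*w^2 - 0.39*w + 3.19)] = (0.914800000000001*w^4 - 6.4*w^3 + 70.8798*w^2 + 9.5684*w + 6.28)/(0.0196*w^6 + 0.042*w^5 - 0.0867*w^4 + 0.7762*w^3 + 1.1091*w^2 - 2.4882*w + 10.1761)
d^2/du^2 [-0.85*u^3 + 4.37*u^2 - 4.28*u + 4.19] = 8.74 - 5.1*u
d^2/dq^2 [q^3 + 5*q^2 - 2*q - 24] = 6*q + 10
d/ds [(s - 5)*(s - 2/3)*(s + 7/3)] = 3*s^2 - 20*s/3 - 89/9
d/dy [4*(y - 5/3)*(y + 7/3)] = 8*y + 8/3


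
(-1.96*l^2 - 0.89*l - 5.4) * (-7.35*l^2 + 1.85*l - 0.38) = 14.406*l^4 + 2.9155*l^3 + 38.7883*l^2 - 9.6518*l + 2.052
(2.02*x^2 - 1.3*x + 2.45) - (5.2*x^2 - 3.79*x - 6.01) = -3.18*x^2 + 2.49*x + 8.46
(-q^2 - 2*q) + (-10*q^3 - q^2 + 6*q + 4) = -10*q^3 - 2*q^2 + 4*q + 4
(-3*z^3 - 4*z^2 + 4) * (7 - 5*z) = 15*z^4 - z^3 - 28*z^2 - 20*z + 28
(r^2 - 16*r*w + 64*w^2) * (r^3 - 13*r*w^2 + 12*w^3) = r^5 - 16*r^4*w + 51*r^3*w^2 + 220*r^2*w^3 - 1024*r*w^4 + 768*w^5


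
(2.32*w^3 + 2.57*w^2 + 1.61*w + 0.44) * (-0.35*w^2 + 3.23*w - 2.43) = -0.812*w^5 + 6.5941*w^4 + 2.1*w^3 - 1.1988*w^2 - 2.4911*w - 1.0692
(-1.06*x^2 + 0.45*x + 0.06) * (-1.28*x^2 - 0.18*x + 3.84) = 1.3568*x^4 - 0.3852*x^3 - 4.2282*x^2 + 1.7172*x + 0.2304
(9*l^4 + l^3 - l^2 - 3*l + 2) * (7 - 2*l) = -18*l^5 + 61*l^4 + 9*l^3 - l^2 - 25*l + 14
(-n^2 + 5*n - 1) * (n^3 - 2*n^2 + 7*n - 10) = -n^5 + 7*n^4 - 18*n^3 + 47*n^2 - 57*n + 10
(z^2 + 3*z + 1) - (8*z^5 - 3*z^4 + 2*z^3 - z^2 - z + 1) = -8*z^5 + 3*z^4 - 2*z^3 + 2*z^2 + 4*z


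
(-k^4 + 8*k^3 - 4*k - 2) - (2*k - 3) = -k^4 + 8*k^3 - 6*k + 1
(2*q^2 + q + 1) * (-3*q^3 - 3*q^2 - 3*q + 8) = -6*q^5 - 9*q^4 - 12*q^3 + 10*q^2 + 5*q + 8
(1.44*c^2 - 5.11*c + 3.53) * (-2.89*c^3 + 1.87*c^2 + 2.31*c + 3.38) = -4.1616*c^5 + 17.4607*c^4 - 16.431*c^3 - 0.335800000000003*c^2 - 9.1175*c + 11.9314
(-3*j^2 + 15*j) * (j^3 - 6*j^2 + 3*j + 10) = -3*j^5 + 33*j^4 - 99*j^3 + 15*j^2 + 150*j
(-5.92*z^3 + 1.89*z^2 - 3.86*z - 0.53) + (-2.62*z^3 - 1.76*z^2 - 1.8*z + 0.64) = -8.54*z^3 + 0.13*z^2 - 5.66*z + 0.11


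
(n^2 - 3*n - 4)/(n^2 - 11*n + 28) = (n + 1)/(n - 7)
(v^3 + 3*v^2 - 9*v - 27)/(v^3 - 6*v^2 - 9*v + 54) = (v + 3)/(v - 6)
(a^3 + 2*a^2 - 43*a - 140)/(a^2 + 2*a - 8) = (a^2 - 2*a - 35)/(a - 2)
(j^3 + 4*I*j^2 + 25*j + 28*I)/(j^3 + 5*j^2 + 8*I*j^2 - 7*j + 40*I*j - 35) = (j - 4*I)/(j + 5)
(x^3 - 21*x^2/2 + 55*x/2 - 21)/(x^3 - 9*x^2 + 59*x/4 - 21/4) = 2*(x - 2)/(2*x - 1)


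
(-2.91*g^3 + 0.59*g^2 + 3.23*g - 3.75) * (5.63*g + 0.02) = -16.3833*g^4 + 3.2635*g^3 + 18.1967*g^2 - 21.0479*g - 0.075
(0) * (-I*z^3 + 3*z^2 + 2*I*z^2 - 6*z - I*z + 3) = 0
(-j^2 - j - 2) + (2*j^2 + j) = j^2 - 2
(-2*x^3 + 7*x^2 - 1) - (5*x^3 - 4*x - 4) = -7*x^3 + 7*x^2 + 4*x + 3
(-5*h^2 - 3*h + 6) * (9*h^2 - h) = -45*h^4 - 22*h^3 + 57*h^2 - 6*h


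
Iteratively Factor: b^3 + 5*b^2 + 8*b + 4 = (b + 2)*(b^2 + 3*b + 2) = (b + 2)^2*(b + 1)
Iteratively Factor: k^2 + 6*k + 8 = (k + 4)*(k + 2)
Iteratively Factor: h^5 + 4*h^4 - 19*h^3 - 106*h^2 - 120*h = (h - 5)*(h^4 + 9*h^3 + 26*h^2 + 24*h) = (h - 5)*(h + 3)*(h^3 + 6*h^2 + 8*h) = (h - 5)*(h + 2)*(h + 3)*(h^2 + 4*h) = h*(h - 5)*(h + 2)*(h + 3)*(h + 4)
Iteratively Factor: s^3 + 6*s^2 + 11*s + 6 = (s + 1)*(s^2 + 5*s + 6) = (s + 1)*(s + 3)*(s + 2)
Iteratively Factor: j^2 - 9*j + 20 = (j - 4)*(j - 5)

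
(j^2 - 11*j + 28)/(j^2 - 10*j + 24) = (j - 7)/(j - 6)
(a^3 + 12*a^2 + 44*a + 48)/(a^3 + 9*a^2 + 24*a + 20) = (a^2 + 10*a + 24)/(a^2 + 7*a + 10)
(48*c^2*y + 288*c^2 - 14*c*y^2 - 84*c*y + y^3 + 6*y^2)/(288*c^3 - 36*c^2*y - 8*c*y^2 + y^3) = (y + 6)/(6*c + y)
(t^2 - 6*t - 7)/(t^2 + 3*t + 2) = (t - 7)/(t + 2)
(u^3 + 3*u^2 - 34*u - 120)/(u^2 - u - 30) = u + 4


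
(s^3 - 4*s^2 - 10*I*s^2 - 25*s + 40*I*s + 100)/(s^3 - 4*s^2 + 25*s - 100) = (s - 5*I)/(s + 5*I)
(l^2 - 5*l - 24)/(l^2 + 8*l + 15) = (l - 8)/(l + 5)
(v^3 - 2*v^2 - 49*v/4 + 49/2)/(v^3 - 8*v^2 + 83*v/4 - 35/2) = (2*v + 7)/(2*v - 5)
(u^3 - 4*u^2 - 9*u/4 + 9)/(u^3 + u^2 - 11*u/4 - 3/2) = (2*u^2 - 5*u - 12)/(2*u^2 + 5*u + 2)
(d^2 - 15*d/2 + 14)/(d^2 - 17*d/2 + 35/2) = (d - 4)/(d - 5)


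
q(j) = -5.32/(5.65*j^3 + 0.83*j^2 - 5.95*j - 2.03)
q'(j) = -5.32*(-16.95*j^2 - 1.66*j + 5.95)/(5.65*j^3 + 0.83*j^2 - 5.95*j - 2.03)^2 = (90.174*j^2 + 8.8312*j - 31.654)/(5.65*j^3 + 0.83*j^2 - 5.95*j - 2.03)^2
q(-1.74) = 0.28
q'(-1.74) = 0.63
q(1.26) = -1.72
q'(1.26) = 12.82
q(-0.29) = 14.28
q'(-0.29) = -191.93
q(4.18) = -0.01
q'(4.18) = 0.01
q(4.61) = -0.01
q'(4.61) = 0.01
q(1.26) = -1.72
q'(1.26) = 12.82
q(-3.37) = 0.03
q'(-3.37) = 0.03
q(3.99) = -0.02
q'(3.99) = 0.01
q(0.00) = 2.62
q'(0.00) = -7.68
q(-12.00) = 0.00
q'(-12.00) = 0.00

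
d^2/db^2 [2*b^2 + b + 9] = 4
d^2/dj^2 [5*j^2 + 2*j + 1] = 10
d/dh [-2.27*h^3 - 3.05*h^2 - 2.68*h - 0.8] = -6.81*h^2 - 6.1*h - 2.68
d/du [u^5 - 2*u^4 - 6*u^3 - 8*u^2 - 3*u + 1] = 5*u^4 - 8*u^3 - 18*u^2 - 16*u - 3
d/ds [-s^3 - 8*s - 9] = -3*s^2 - 8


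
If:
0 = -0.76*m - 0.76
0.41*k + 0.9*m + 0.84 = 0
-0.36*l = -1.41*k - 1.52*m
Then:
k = 0.15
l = -3.65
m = -1.00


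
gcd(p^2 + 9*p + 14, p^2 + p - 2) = p + 2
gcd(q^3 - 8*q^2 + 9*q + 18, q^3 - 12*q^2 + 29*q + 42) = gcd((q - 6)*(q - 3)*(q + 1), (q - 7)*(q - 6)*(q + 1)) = q^2 - 5*q - 6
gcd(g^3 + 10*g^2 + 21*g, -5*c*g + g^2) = g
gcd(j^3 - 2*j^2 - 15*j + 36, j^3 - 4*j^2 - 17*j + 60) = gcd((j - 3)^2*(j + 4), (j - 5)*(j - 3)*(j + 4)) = j^2 + j - 12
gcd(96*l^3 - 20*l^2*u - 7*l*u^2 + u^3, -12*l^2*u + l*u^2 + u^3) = -12*l^2 + l*u + u^2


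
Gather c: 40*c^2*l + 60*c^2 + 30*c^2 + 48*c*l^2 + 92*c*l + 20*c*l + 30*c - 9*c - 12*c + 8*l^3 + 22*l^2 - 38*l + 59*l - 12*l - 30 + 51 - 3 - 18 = c^2*(40*l + 90) + c*(48*l^2 + 112*l + 9) + 8*l^3 + 22*l^2 + 9*l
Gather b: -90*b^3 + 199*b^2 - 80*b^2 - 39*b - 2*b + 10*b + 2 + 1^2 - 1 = -90*b^3 + 119*b^2 - 31*b + 2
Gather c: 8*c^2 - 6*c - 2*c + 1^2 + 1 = 8*c^2 - 8*c + 2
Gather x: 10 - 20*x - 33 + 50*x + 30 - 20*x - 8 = 10*x - 1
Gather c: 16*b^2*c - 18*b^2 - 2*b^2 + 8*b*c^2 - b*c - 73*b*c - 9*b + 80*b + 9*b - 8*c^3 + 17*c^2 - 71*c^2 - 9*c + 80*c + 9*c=-20*b^2 + 80*b - 8*c^3 + c^2*(8*b - 54) + c*(16*b^2 - 74*b + 80)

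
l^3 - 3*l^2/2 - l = l*(l - 2)*(l + 1/2)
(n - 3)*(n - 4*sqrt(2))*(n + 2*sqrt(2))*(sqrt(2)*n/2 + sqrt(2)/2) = sqrt(2)*n^4/2 - 2*n^3 - sqrt(2)*n^3 - 19*sqrt(2)*n^2/2 + 4*n^2 + 6*n + 16*sqrt(2)*n + 24*sqrt(2)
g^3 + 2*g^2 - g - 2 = (g - 1)*(g + 1)*(g + 2)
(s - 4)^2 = s^2 - 8*s + 16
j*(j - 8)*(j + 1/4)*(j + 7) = j^4 - 3*j^3/4 - 225*j^2/4 - 14*j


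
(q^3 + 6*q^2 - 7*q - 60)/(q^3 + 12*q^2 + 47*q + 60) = (q - 3)/(q + 3)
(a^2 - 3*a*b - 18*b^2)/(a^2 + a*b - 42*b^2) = (a + 3*b)/(a + 7*b)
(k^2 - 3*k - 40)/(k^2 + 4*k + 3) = (k^2 - 3*k - 40)/(k^2 + 4*k + 3)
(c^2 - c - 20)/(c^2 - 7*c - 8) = (-c^2 + c + 20)/(-c^2 + 7*c + 8)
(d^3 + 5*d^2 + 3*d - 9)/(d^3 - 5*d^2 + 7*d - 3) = (d^2 + 6*d + 9)/(d^2 - 4*d + 3)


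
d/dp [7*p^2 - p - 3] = 14*p - 1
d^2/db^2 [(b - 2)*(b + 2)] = 2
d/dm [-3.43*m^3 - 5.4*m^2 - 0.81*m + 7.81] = -10.29*m^2 - 10.8*m - 0.81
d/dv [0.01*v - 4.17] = 0.0100000000000000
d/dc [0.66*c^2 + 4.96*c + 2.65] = 1.32*c + 4.96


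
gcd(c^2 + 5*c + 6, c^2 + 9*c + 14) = c + 2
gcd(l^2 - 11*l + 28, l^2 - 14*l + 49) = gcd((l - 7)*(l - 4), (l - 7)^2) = l - 7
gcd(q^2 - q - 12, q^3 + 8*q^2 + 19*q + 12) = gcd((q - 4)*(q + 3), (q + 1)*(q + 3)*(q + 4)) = q + 3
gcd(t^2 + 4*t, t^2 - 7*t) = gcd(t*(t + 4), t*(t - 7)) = t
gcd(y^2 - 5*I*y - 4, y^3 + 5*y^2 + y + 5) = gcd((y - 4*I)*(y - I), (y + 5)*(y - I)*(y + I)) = y - I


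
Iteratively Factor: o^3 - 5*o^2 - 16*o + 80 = (o + 4)*(o^2 - 9*o + 20) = (o - 5)*(o + 4)*(o - 4)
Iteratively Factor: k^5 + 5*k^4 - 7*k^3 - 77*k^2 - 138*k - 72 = (k - 4)*(k^4 + 9*k^3 + 29*k^2 + 39*k + 18) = (k - 4)*(k + 3)*(k^3 + 6*k^2 + 11*k + 6) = (k - 4)*(k + 1)*(k + 3)*(k^2 + 5*k + 6) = (k - 4)*(k + 1)*(k + 3)^2*(k + 2)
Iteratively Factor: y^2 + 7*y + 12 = (y + 4)*(y + 3)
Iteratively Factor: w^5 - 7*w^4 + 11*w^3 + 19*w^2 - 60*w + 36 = (w + 2)*(w^4 - 9*w^3 + 29*w^2 - 39*w + 18) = (w - 3)*(w + 2)*(w^3 - 6*w^2 + 11*w - 6) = (w - 3)*(w - 1)*(w + 2)*(w^2 - 5*w + 6) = (w - 3)*(w - 2)*(w - 1)*(w + 2)*(w - 3)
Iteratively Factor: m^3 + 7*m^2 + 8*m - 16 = (m + 4)*(m^2 + 3*m - 4) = (m + 4)^2*(m - 1)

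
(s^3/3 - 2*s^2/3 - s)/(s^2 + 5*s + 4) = s*(s - 3)/(3*(s + 4))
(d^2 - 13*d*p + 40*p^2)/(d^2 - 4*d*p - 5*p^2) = (d - 8*p)/(d + p)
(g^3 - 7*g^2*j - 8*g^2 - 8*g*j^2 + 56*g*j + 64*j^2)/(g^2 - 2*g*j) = (g^3 - 7*g^2*j - 8*g^2 - 8*g*j^2 + 56*g*j + 64*j^2)/(g*(g - 2*j))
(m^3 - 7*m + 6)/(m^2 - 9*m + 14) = (m^2 + 2*m - 3)/(m - 7)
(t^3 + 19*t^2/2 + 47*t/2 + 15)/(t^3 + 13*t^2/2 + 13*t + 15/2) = (t + 6)/(t + 3)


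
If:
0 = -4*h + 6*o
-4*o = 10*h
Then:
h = 0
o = 0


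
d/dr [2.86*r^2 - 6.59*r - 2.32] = 5.72*r - 6.59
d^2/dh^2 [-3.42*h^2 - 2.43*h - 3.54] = -6.84000000000000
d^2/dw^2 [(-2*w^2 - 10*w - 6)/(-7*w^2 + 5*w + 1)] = 8*(140*w^3 + 231*w^2 - 105*w + 36)/(343*w^6 - 735*w^5 + 378*w^4 + 85*w^3 - 54*w^2 - 15*w - 1)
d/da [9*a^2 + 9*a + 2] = 18*a + 9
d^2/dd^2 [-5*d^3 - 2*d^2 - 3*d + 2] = -30*d - 4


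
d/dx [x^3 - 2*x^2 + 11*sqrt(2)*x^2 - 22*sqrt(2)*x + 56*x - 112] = 3*x^2 - 4*x + 22*sqrt(2)*x - 22*sqrt(2) + 56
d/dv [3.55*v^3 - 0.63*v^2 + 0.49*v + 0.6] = 10.65*v^2 - 1.26*v + 0.49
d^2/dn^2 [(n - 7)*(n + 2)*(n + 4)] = 6*n - 2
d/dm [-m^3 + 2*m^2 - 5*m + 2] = -3*m^2 + 4*m - 5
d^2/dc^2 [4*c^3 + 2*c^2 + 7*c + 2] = 24*c + 4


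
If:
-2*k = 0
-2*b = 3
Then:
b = -3/2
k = 0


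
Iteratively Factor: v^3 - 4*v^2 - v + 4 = (v - 4)*(v^2 - 1) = (v - 4)*(v + 1)*(v - 1)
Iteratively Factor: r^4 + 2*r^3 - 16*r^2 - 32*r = (r - 4)*(r^3 + 6*r^2 + 8*r) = (r - 4)*(r + 4)*(r^2 + 2*r) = r*(r - 4)*(r + 4)*(r + 2)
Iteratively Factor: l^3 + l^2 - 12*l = (l - 3)*(l^2 + 4*l) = l*(l - 3)*(l + 4)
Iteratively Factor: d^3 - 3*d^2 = (d)*(d^2 - 3*d) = d*(d - 3)*(d)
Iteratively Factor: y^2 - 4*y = (y - 4)*(y)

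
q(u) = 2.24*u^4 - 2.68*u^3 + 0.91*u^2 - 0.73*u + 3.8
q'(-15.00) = -32077.03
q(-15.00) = 122664.50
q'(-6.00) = -2236.45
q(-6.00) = 3522.86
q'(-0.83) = -12.90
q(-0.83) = 7.63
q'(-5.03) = -1353.59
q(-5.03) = 1805.47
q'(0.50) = -0.71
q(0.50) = 3.47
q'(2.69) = 120.39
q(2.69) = 73.54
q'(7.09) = 2801.37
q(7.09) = 4749.43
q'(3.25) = 227.84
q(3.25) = 168.95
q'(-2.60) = -217.29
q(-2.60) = 161.32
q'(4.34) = 588.18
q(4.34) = 593.40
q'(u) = 8.96*u^3 - 8.04*u^2 + 1.82*u - 0.73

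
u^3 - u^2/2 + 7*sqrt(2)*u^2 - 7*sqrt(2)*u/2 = u*(u - 1/2)*(u + 7*sqrt(2))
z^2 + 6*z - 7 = (z - 1)*(z + 7)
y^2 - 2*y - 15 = (y - 5)*(y + 3)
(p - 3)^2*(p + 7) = p^3 + p^2 - 33*p + 63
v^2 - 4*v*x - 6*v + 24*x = (v - 6)*(v - 4*x)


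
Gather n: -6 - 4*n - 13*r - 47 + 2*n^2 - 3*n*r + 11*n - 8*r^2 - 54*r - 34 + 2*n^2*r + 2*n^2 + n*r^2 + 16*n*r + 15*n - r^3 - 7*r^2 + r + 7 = n^2*(2*r + 4) + n*(r^2 + 13*r + 22) - r^3 - 15*r^2 - 66*r - 80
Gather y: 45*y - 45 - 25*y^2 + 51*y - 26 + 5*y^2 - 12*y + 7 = -20*y^2 + 84*y - 64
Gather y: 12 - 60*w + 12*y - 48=-60*w + 12*y - 36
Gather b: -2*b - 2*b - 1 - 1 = -4*b - 2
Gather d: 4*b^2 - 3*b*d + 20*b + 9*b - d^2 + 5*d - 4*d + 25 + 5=4*b^2 + 29*b - d^2 + d*(1 - 3*b) + 30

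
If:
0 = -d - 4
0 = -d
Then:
No Solution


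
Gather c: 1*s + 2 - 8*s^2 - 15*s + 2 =-8*s^2 - 14*s + 4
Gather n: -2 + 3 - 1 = 0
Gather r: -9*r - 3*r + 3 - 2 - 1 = -12*r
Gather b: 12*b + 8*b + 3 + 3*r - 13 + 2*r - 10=20*b + 5*r - 20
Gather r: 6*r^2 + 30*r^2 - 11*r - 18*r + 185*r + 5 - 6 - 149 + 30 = 36*r^2 + 156*r - 120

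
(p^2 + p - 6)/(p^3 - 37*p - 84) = (p - 2)/(p^2 - 3*p - 28)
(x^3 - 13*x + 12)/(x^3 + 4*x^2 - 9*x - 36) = (x - 1)/(x + 3)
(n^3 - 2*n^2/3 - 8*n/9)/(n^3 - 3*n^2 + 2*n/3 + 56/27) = 3*n/(3*n - 7)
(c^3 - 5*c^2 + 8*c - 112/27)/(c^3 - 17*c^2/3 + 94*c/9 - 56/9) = (c - 4/3)/(c - 2)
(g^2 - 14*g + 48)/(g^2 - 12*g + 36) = (g - 8)/(g - 6)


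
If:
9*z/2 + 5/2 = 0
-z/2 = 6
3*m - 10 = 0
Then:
No Solution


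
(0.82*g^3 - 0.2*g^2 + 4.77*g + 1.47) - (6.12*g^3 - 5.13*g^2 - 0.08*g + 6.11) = -5.3*g^3 + 4.93*g^2 + 4.85*g - 4.64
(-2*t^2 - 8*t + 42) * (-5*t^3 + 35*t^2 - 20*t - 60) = 10*t^5 - 30*t^4 - 450*t^3 + 1750*t^2 - 360*t - 2520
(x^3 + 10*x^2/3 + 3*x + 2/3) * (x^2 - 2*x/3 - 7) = x^5 + 8*x^4/3 - 56*x^3/9 - 74*x^2/3 - 193*x/9 - 14/3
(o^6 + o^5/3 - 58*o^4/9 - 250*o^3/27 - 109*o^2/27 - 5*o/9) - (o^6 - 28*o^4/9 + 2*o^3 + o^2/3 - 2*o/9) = o^5/3 - 10*o^4/3 - 304*o^3/27 - 118*o^2/27 - o/3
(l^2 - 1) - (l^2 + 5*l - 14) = 13 - 5*l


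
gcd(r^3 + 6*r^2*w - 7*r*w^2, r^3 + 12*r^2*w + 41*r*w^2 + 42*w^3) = r + 7*w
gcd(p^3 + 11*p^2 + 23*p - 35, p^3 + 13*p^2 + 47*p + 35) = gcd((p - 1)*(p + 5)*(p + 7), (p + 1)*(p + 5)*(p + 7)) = p^2 + 12*p + 35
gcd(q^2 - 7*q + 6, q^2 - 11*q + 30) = q - 6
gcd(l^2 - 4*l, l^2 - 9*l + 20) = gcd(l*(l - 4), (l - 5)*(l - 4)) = l - 4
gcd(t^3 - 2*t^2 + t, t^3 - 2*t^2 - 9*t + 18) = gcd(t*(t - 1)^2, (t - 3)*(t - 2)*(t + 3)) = 1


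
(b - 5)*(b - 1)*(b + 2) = b^3 - 4*b^2 - 7*b + 10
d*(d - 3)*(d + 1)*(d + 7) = d^4 + 5*d^3 - 17*d^2 - 21*d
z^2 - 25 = (z - 5)*(z + 5)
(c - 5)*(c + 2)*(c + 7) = c^3 + 4*c^2 - 31*c - 70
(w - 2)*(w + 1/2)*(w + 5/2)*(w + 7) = w^4 + 8*w^3 + 9*w^2/4 - 143*w/4 - 35/2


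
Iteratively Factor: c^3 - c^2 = (c - 1)*(c^2) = c*(c - 1)*(c)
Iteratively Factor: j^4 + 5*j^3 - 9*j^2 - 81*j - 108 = (j + 3)*(j^3 + 2*j^2 - 15*j - 36) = (j - 4)*(j + 3)*(j^2 + 6*j + 9) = (j - 4)*(j + 3)^2*(j + 3)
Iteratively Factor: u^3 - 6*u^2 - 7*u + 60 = (u + 3)*(u^2 - 9*u + 20) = (u - 4)*(u + 3)*(u - 5)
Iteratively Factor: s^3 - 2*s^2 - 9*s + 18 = (s + 3)*(s^2 - 5*s + 6) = (s - 3)*(s + 3)*(s - 2)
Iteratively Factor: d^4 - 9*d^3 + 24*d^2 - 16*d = (d)*(d^3 - 9*d^2 + 24*d - 16) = d*(d - 4)*(d^2 - 5*d + 4) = d*(d - 4)*(d - 1)*(d - 4)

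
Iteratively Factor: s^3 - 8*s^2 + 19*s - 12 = (s - 1)*(s^2 - 7*s + 12) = (s - 3)*(s - 1)*(s - 4)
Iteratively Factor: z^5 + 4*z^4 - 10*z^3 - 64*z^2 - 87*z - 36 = (z + 1)*(z^4 + 3*z^3 - 13*z^2 - 51*z - 36) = (z + 1)^2*(z^3 + 2*z^2 - 15*z - 36) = (z - 4)*(z + 1)^2*(z^2 + 6*z + 9) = (z - 4)*(z + 1)^2*(z + 3)*(z + 3)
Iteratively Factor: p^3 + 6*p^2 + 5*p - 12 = (p + 4)*(p^2 + 2*p - 3) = (p - 1)*(p + 4)*(p + 3)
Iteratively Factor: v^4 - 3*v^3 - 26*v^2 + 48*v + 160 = (v + 2)*(v^3 - 5*v^2 - 16*v + 80) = (v + 2)*(v + 4)*(v^2 - 9*v + 20) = (v - 5)*(v + 2)*(v + 4)*(v - 4)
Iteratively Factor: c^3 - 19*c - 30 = (c + 3)*(c^2 - 3*c - 10) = (c + 2)*(c + 3)*(c - 5)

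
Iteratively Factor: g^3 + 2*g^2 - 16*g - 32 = (g + 2)*(g^2 - 16) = (g + 2)*(g + 4)*(g - 4)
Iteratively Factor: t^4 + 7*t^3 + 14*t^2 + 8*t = (t + 4)*(t^3 + 3*t^2 + 2*t) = (t + 2)*(t + 4)*(t^2 + t) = (t + 1)*(t + 2)*(t + 4)*(t)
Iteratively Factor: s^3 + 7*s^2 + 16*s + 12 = (s + 2)*(s^2 + 5*s + 6) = (s + 2)*(s + 3)*(s + 2)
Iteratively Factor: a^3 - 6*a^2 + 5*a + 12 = (a + 1)*(a^2 - 7*a + 12) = (a - 4)*(a + 1)*(a - 3)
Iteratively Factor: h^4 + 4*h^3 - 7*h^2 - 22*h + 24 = (h - 2)*(h^3 + 6*h^2 + 5*h - 12) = (h - 2)*(h + 3)*(h^2 + 3*h - 4) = (h - 2)*(h + 3)*(h + 4)*(h - 1)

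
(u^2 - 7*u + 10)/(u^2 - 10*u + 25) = (u - 2)/(u - 5)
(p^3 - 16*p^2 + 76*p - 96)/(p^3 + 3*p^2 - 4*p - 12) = (p^2 - 14*p + 48)/(p^2 + 5*p + 6)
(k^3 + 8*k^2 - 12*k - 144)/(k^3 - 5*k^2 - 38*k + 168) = (k + 6)/(k - 7)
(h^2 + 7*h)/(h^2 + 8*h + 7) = h/(h + 1)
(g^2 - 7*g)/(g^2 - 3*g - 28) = g/(g + 4)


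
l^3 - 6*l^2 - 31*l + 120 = (l - 8)*(l - 3)*(l + 5)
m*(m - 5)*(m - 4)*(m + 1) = m^4 - 8*m^3 + 11*m^2 + 20*m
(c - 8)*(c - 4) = c^2 - 12*c + 32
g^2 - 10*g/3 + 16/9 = (g - 8/3)*(g - 2/3)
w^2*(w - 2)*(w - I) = w^4 - 2*w^3 - I*w^3 + 2*I*w^2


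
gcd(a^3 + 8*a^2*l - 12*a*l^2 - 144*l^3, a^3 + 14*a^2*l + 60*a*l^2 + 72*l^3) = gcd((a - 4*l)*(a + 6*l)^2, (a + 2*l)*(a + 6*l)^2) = a^2 + 12*a*l + 36*l^2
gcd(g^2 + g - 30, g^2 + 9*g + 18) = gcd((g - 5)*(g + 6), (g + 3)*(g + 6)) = g + 6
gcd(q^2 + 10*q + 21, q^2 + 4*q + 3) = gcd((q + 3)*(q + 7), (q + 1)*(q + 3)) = q + 3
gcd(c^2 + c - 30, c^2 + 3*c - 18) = c + 6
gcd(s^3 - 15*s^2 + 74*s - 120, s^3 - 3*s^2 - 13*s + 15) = s - 5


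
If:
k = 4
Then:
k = 4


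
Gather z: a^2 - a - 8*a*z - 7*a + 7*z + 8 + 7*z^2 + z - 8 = a^2 - 8*a + 7*z^2 + z*(8 - 8*a)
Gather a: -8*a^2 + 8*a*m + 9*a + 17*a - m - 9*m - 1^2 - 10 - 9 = -8*a^2 + a*(8*m + 26) - 10*m - 20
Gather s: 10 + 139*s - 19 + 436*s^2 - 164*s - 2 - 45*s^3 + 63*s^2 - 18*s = -45*s^3 + 499*s^2 - 43*s - 11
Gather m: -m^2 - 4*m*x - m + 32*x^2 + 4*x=-m^2 + m*(-4*x - 1) + 32*x^2 + 4*x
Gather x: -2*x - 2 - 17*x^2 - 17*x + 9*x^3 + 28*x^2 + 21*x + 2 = 9*x^3 + 11*x^2 + 2*x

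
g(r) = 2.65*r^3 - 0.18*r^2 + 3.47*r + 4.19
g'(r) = 7.95*r^2 - 0.36*r + 3.47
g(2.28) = 42.57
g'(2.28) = 43.98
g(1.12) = 11.57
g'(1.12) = 13.04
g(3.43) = 120.91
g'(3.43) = 95.77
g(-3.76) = -152.27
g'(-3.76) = 117.22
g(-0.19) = 3.51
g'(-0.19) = 3.83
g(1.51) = 18.14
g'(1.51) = 21.05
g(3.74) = 153.28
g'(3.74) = 113.33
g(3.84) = 164.91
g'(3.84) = 119.32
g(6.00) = 590.93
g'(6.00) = 287.51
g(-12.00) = -4642.57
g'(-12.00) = 1152.59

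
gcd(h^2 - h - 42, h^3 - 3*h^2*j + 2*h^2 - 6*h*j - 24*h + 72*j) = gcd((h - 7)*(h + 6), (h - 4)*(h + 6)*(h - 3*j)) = h + 6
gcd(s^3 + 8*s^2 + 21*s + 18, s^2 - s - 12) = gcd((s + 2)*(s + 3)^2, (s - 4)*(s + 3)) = s + 3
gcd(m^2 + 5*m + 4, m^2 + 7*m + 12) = m + 4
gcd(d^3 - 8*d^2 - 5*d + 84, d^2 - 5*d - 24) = d + 3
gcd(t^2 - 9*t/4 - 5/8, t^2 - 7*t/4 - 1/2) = t + 1/4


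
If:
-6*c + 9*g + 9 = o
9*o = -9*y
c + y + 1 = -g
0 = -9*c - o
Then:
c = 0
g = -1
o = 0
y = 0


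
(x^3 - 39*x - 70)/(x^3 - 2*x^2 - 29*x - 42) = (x + 5)/(x + 3)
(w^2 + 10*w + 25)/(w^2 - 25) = (w + 5)/(w - 5)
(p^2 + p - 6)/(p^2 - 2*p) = (p + 3)/p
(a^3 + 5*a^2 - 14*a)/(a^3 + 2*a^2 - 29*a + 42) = a/(a - 3)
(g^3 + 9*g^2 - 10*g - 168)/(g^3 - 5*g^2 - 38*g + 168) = (g + 7)/(g - 7)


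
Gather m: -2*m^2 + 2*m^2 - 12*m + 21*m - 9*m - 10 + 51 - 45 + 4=0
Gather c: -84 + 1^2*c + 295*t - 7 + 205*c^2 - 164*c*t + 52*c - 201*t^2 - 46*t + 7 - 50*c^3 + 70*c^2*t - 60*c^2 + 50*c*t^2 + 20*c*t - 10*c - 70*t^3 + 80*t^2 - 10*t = -50*c^3 + c^2*(70*t + 145) + c*(50*t^2 - 144*t + 43) - 70*t^3 - 121*t^2 + 239*t - 84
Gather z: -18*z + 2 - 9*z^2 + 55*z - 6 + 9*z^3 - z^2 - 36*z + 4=9*z^3 - 10*z^2 + z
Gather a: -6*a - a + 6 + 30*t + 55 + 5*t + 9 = -7*a + 35*t + 70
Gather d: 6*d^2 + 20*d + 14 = 6*d^2 + 20*d + 14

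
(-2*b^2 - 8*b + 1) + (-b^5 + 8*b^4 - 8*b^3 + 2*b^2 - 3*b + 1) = -b^5 + 8*b^4 - 8*b^3 - 11*b + 2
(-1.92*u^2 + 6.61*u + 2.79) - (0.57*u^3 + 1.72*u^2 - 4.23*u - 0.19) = -0.57*u^3 - 3.64*u^2 + 10.84*u + 2.98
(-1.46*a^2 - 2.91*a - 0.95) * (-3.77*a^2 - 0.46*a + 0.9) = 5.5042*a^4 + 11.6423*a^3 + 3.6061*a^2 - 2.182*a - 0.855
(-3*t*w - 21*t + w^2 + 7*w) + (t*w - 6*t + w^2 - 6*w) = -2*t*w - 27*t + 2*w^2 + w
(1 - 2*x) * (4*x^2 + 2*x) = -8*x^3 + 2*x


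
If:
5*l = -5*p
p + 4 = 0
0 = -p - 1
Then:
No Solution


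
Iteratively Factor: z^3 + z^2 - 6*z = (z - 2)*(z^2 + 3*z) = (z - 2)*(z + 3)*(z)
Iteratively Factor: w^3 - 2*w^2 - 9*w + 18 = (w + 3)*(w^2 - 5*w + 6) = (w - 3)*(w + 3)*(w - 2)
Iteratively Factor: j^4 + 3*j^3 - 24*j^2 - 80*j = (j + 4)*(j^3 - j^2 - 20*j) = j*(j + 4)*(j^2 - j - 20) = j*(j + 4)^2*(j - 5)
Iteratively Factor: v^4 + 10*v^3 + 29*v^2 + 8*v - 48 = (v - 1)*(v^3 + 11*v^2 + 40*v + 48) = (v - 1)*(v + 4)*(v^2 + 7*v + 12) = (v - 1)*(v + 4)^2*(v + 3)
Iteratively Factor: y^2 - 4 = (y + 2)*(y - 2)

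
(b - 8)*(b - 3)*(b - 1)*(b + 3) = b^4 - 9*b^3 - b^2 + 81*b - 72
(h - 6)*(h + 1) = h^2 - 5*h - 6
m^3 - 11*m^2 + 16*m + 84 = (m - 7)*(m - 6)*(m + 2)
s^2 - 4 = (s - 2)*(s + 2)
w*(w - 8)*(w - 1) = w^3 - 9*w^2 + 8*w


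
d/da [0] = 0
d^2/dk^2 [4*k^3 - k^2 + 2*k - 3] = 24*k - 2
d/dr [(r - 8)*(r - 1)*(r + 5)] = 3*r^2 - 8*r - 37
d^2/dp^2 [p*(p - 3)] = 2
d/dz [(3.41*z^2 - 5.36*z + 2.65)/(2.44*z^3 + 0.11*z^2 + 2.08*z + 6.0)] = (-8.3204*z^4 + 26.1568*z^3 - 11.7156*z^2 + 40.337*z - 37.672)/(5.9536*z^6 + 0.5368*z^5 + 10.1625*z^4 + 29.7376*z^3 + 5.6464*z^2 + 24.96*z + 36.0)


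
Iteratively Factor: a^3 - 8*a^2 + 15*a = (a)*(a^2 - 8*a + 15) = a*(a - 3)*(a - 5)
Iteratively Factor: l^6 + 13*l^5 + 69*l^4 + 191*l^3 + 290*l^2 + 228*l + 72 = (l + 3)*(l^5 + 10*l^4 + 39*l^3 + 74*l^2 + 68*l + 24) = (l + 2)*(l + 3)*(l^4 + 8*l^3 + 23*l^2 + 28*l + 12) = (l + 2)*(l + 3)^2*(l^3 + 5*l^2 + 8*l + 4) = (l + 2)^2*(l + 3)^2*(l^2 + 3*l + 2) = (l + 1)*(l + 2)^2*(l + 3)^2*(l + 2)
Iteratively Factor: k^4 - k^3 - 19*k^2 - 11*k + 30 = (k + 2)*(k^3 - 3*k^2 - 13*k + 15) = (k + 2)*(k + 3)*(k^2 - 6*k + 5) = (k - 5)*(k + 2)*(k + 3)*(k - 1)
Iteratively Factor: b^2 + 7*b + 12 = (b + 4)*(b + 3)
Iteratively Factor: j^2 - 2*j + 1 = (j - 1)*(j - 1)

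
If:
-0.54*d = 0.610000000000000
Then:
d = -1.13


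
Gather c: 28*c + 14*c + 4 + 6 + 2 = 42*c + 12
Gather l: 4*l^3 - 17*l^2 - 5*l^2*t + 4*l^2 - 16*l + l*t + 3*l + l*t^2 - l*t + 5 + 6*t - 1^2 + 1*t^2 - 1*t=4*l^3 + l^2*(-5*t - 13) + l*(t^2 - 13) + t^2 + 5*t + 4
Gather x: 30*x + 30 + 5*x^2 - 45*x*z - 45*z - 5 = 5*x^2 + x*(30 - 45*z) - 45*z + 25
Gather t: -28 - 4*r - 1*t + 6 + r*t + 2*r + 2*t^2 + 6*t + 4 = -2*r + 2*t^2 + t*(r + 5) - 18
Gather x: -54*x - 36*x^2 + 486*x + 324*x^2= 288*x^2 + 432*x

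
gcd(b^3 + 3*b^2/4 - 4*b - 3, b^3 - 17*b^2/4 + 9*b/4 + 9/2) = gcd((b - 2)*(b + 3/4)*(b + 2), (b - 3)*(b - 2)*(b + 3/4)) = b^2 - 5*b/4 - 3/2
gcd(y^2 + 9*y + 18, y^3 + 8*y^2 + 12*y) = y + 6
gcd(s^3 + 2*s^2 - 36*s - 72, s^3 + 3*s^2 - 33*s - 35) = 1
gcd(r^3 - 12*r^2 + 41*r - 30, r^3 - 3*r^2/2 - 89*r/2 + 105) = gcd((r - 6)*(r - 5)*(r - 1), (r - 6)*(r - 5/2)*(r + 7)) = r - 6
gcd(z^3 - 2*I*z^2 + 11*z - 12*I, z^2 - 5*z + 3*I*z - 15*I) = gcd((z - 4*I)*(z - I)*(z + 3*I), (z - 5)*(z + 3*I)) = z + 3*I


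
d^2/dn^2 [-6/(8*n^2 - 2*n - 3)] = 48*(-16*n^2 + 4*n + (8*n - 1)^2 + 6)/(-8*n^2 + 2*n + 3)^3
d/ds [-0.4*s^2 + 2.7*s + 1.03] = 2.7 - 0.8*s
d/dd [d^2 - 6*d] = 2*d - 6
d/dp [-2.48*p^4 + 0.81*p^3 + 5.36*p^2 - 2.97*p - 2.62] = -9.92*p^3 + 2.43*p^2 + 10.72*p - 2.97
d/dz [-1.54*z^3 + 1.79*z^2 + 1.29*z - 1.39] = -4.62*z^2 + 3.58*z + 1.29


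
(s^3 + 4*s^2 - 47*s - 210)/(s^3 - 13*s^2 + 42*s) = (s^2 + 11*s + 30)/(s*(s - 6))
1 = 1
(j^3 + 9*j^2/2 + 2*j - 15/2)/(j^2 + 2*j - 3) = j + 5/2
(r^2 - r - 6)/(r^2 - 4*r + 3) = (r + 2)/(r - 1)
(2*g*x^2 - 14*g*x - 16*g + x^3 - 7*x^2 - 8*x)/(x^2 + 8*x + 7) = (2*g*x - 16*g + x^2 - 8*x)/(x + 7)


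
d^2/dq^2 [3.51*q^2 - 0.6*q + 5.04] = 7.02000000000000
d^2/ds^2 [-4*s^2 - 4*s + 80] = -8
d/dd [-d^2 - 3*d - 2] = -2*d - 3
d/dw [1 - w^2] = -2*w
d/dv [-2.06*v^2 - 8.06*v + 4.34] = -4.12*v - 8.06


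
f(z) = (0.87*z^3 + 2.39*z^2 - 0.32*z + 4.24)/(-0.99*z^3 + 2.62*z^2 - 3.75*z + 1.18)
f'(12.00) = 0.04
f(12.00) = -1.34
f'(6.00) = 0.24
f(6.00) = -1.96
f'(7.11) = 0.15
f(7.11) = -1.75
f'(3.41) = 0.94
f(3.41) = -3.21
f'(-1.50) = 0.41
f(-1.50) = 0.45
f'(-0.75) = 1.06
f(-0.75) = 0.93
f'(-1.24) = 0.52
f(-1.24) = 0.57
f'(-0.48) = 1.93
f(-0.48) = 1.31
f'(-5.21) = 0.09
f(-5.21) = -0.23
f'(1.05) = 3.69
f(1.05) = -7.43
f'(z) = (2.61*z^2 + 4.78*z - 0.32)/(-0.99*z^3 + 2.62*z^2 - 3.75*z + 1.18) + (2.97*z^2 - 5.24*z + 3.75)*(0.87*z^3 + 2.39*z^2 - 0.32*z + 4.24)/(-0.99*z^3 + 2.62*z^2 - 3.75*z + 1.18)^2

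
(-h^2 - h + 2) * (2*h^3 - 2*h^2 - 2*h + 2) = -2*h^5 + 8*h^3 - 4*h^2 - 6*h + 4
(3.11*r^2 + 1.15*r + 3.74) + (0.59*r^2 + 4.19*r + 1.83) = 3.7*r^2 + 5.34*r + 5.57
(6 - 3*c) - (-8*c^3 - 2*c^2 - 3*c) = 8*c^3 + 2*c^2 + 6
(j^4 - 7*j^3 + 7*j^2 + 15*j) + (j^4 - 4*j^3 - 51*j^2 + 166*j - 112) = 2*j^4 - 11*j^3 - 44*j^2 + 181*j - 112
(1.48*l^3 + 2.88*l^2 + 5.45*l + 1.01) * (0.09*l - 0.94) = 0.1332*l^4 - 1.132*l^3 - 2.2167*l^2 - 5.0321*l - 0.9494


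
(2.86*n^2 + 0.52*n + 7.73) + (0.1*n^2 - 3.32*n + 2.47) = 2.96*n^2 - 2.8*n + 10.2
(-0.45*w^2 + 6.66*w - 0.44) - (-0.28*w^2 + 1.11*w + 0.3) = -0.17*w^2 + 5.55*w - 0.74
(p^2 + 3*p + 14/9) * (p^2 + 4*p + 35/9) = p^4 + 7*p^3 + 157*p^2/9 + 161*p/9 + 490/81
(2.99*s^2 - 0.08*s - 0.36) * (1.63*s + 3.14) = 4.8737*s^3 + 9.2582*s^2 - 0.838*s - 1.1304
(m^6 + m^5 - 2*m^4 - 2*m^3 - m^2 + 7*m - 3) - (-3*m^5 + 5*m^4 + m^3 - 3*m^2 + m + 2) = m^6 + 4*m^5 - 7*m^4 - 3*m^3 + 2*m^2 + 6*m - 5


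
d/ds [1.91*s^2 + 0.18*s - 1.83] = 3.82*s + 0.18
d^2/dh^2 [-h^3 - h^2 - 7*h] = -6*h - 2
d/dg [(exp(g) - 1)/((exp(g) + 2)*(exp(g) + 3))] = (-exp(2*g) + 2*exp(g) + 11)*exp(g)/(exp(4*g) + 10*exp(3*g) + 37*exp(2*g) + 60*exp(g) + 36)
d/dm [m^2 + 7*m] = 2*m + 7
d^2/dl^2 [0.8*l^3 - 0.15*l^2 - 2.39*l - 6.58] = 4.8*l - 0.3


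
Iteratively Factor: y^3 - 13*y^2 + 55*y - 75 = (y - 5)*(y^2 - 8*y + 15) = (y - 5)*(y - 3)*(y - 5)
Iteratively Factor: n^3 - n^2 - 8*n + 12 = (n - 2)*(n^2 + n - 6) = (n - 2)^2*(n + 3)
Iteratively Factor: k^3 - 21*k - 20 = (k + 4)*(k^2 - 4*k - 5) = (k + 1)*(k + 4)*(k - 5)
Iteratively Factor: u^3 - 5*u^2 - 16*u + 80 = (u - 4)*(u^2 - u - 20) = (u - 4)*(u + 4)*(u - 5)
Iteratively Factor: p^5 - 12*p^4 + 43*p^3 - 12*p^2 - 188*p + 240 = (p - 3)*(p^4 - 9*p^3 + 16*p^2 + 36*p - 80) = (p - 3)*(p + 2)*(p^3 - 11*p^2 + 38*p - 40) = (p - 3)*(p - 2)*(p + 2)*(p^2 - 9*p + 20) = (p - 4)*(p - 3)*(p - 2)*(p + 2)*(p - 5)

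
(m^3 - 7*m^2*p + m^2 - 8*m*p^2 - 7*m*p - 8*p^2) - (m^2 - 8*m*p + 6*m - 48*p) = m^3 - 7*m^2*p - 8*m*p^2 + m*p - 6*m - 8*p^2 + 48*p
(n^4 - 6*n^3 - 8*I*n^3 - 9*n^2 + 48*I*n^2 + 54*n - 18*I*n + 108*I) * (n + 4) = n^5 - 2*n^4 - 8*I*n^4 - 33*n^3 + 16*I*n^3 + 18*n^2 + 174*I*n^2 + 216*n + 36*I*n + 432*I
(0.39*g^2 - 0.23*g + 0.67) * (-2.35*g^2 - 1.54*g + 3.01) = -0.9165*g^4 - 0.0600999999999999*g^3 - 0.0464000000000002*g^2 - 1.7241*g + 2.0167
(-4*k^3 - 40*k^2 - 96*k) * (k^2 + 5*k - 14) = -4*k^5 - 60*k^4 - 240*k^3 + 80*k^2 + 1344*k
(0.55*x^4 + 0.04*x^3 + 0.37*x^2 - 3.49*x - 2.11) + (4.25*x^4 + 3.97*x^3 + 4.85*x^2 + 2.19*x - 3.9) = 4.8*x^4 + 4.01*x^3 + 5.22*x^2 - 1.3*x - 6.01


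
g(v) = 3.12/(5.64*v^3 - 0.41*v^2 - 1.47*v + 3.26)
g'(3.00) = -0.02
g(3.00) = 0.02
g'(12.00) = -0.00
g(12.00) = 0.00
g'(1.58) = -0.25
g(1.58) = 0.14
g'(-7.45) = -0.00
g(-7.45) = -0.00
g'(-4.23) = -0.01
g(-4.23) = -0.01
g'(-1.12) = -5.17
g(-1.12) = -0.88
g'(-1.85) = -0.19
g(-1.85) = -0.10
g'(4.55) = -0.00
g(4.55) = 0.01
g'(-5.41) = -0.00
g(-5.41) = -0.00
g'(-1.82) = -0.20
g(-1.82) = -0.11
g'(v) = 3.12*(-16.92*v^2 + 0.82*v + 1.47)/(5.64*v^3 - 0.41*v^2 - 1.47*v + 3.26)^2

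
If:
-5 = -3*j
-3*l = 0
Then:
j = 5/3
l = 0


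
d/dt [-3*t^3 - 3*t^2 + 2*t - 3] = -9*t^2 - 6*t + 2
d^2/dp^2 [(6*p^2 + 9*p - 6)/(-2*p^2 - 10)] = 9*(-p^3 + 12*p^2 + 15*p - 20)/(p^6 + 15*p^4 + 75*p^2 + 125)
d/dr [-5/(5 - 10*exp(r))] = -2*exp(r)/(2*exp(r) - 1)^2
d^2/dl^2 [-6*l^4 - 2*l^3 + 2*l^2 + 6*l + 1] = -72*l^2 - 12*l + 4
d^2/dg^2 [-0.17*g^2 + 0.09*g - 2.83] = -0.340000000000000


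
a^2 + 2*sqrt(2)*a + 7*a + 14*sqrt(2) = (a + 7)*(a + 2*sqrt(2))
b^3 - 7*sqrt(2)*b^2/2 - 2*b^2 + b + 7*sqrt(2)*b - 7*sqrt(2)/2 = (b - 1)^2*(b - 7*sqrt(2)/2)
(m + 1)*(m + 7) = m^2 + 8*m + 7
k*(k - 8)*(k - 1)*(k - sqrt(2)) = k^4 - 9*k^3 - sqrt(2)*k^3 + 8*k^2 + 9*sqrt(2)*k^2 - 8*sqrt(2)*k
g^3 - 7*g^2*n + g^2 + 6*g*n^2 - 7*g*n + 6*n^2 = (g + 1)*(g - 6*n)*(g - n)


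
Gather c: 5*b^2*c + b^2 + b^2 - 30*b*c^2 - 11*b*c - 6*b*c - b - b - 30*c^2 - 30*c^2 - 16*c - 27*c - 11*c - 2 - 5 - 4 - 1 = 2*b^2 - 2*b + c^2*(-30*b - 60) + c*(5*b^2 - 17*b - 54) - 12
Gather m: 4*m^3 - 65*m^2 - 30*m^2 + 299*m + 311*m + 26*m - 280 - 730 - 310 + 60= 4*m^3 - 95*m^2 + 636*m - 1260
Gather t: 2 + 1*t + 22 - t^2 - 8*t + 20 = -t^2 - 7*t + 44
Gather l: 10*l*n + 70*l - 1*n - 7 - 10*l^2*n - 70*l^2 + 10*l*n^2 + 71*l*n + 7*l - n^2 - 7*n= l^2*(-10*n - 70) + l*(10*n^2 + 81*n + 77) - n^2 - 8*n - 7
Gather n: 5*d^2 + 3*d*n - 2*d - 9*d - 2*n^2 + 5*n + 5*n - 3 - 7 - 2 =5*d^2 - 11*d - 2*n^2 + n*(3*d + 10) - 12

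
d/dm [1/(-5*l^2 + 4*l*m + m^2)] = 2*(-2*l - m)/(-5*l^2 + 4*l*m + m^2)^2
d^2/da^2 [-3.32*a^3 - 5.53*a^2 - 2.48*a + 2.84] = -19.92*a - 11.06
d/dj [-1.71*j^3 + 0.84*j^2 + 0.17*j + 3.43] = -5.13*j^2 + 1.68*j + 0.17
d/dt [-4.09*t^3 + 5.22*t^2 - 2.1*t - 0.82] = -12.27*t^2 + 10.44*t - 2.1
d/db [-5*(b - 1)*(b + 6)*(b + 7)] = -15*b^2 - 120*b - 145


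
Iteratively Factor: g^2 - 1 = (g + 1)*(g - 1)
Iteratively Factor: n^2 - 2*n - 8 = (n - 4)*(n + 2)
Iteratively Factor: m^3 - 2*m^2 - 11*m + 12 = (m - 1)*(m^2 - m - 12) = (m - 4)*(m - 1)*(m + 3)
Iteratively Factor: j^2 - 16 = (j - 4)*(j + 4)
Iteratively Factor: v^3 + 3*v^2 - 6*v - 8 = (v + 1)*(v^2 + 2*v - 8) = (v - 2)*(v + 1)*(v + 4)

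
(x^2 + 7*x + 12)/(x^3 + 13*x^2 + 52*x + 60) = (x^2 + 7*x + 12)/(x^3 + 13*x^2 + 52*x + 60)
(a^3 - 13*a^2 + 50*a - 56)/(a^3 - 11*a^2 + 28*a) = (a - 2)/a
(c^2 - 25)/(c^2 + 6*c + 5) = (c - 5)/(c + 1)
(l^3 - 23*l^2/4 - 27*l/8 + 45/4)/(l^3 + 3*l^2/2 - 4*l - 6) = (4*l^2 - 29*l + 30)/(4*(l^2 - 4))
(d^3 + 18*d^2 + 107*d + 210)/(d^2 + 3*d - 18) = (d^2 + 12*d + 35)/(d - 3)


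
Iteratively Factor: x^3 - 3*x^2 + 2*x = (x - 1)*(x^2 - 2*x) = (x - 2)*(x - 1)*(x)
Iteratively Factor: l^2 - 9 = (l + 3)*(l - 3)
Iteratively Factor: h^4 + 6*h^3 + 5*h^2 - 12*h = (h + 4)*(h^3 + 2*h^2 - 3*h) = (h + 3)*(h + 4)*(h^2 - h) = h*(h + 3)*(h + 4)*(h - 1)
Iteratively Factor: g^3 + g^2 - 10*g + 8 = (g - 2)*(g^2 + 3*g - 4) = (g - 2)*(g + 4)*(g - 1)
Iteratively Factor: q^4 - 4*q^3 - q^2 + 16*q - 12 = (q - 2)*(q^3 - 2*q^2 - 5*q + 6) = (q - 2)*(q + 2)*(q^2 - 4*q + 3) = (q - 3)*(q - 2)*(q + 2)*(q - 1)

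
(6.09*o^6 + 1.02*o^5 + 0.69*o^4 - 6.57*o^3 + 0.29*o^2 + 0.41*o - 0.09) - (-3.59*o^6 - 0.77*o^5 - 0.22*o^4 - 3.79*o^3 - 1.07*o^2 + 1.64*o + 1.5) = 9.68*o^6 + 1.79*o^5 + 0.91*o^4 - 2.78*o^3 + 1.36*o^2 - 1.23*o - 1.59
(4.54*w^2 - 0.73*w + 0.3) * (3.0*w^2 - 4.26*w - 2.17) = 13.62*w^4 - 21.5304*w^3 - 5.842*w^2 + 0.3061*w - 0.651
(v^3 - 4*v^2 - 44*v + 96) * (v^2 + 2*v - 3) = v^5 - 2*v^4 - 55*v^3 + 20*v^2 + 324*v - 288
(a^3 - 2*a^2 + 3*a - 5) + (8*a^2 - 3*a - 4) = a^3 + 6*a^2 - 9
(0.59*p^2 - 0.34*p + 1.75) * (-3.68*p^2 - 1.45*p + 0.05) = -2.1712*p^4 + 0.3957*p^3 - 5.9175*p^2 - 2.5545*p + 0.0875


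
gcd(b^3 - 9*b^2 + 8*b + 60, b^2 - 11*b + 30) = b^2 - 11*b + 30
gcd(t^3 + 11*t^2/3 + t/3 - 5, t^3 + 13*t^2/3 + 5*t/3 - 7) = t^2 + 2*t - 3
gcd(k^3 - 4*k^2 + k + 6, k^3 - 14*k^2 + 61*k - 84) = k - 3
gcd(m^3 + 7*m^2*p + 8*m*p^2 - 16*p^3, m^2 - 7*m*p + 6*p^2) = -m + p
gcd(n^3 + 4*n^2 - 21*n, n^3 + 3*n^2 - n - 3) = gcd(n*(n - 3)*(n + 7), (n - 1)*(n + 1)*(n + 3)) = 1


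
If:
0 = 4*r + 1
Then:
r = -1/4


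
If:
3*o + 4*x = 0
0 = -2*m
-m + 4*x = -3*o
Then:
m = 0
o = -4*x/3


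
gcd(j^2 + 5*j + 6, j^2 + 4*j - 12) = 1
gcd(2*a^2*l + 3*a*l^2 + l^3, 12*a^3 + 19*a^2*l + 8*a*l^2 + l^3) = a + l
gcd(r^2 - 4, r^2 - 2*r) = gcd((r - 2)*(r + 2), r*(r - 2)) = r - 2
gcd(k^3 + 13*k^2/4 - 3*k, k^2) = k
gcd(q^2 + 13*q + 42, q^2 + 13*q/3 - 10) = q + 6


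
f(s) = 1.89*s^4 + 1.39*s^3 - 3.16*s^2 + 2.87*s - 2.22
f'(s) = 7.56*s^3 + 4.17*s^2 - 6.32*s + 2.87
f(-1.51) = -8.72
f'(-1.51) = -4.11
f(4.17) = 627.08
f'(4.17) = 597.22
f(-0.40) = -3.91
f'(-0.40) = 5.58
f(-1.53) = -8.63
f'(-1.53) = -4.78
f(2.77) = 122.30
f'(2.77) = 178.04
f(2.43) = 71.94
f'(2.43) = 120.61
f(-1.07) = -8.13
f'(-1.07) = 5.15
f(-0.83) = -6.68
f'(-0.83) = 6.67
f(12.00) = 41170.14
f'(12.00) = 13591.19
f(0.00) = -2.22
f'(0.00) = 2.87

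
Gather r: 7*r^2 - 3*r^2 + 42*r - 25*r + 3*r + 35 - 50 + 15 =4*r^2 + 20*r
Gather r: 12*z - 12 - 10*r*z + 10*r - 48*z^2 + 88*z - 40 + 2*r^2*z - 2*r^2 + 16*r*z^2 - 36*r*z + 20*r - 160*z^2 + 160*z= r^2*(2*z - 2) + r*(16*z^2 - 46*z + 30) - 208*z^2 + 260*z - 52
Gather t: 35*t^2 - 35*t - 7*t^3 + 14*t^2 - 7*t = -7*t^3 + 49*t^2 - 42*t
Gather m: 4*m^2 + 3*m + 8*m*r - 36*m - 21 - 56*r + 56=4*m^2 + m*(8*r - 33) - 56*r + 35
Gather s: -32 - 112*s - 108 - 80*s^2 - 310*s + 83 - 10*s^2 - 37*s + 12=-90*s^2 - 459*s - 45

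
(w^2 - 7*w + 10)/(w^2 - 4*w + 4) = (w - 5)/(w - 2)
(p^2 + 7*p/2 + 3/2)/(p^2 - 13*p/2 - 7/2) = (p + 3)/(p - 7)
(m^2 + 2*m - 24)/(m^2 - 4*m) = (m + 6)/m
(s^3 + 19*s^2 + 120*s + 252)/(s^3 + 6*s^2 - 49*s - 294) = (s + 6)/(s - 7)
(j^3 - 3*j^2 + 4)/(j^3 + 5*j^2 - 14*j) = (j^2 - j - 2)/(j*(j + 7))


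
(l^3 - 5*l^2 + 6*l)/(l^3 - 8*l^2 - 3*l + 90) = l*(l^2 - 5*l + 6)/(l^3 - 8*l^2 - 3*l + 90)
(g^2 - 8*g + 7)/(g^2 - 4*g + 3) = (g - 7)/(g - 3)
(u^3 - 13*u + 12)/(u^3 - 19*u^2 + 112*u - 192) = (u^2 + 3*u - 4)/(u^2 - 16*u + 64)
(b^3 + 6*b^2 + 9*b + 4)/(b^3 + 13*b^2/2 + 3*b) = 2*(b^3 + 6*b^2 + 9*b + 4)/(b*(2*b^2 + 13*b + 6))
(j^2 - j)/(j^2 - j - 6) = j*(1 - j)/(-j^2 + j + 6)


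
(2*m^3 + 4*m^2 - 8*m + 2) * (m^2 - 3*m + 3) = 2*m^5 - 2*m^4 - 14*m^3 + 38*m^2 - 30*m + 6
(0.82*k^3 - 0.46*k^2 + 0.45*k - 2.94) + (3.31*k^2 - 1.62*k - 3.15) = 0.82*k^3 + 2.85*k^2 - 1.17*k - 6.09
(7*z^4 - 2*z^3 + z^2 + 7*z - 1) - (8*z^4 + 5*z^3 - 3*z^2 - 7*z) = -z^4 - 7*z^3 + 4*z^2 + 14*z - 1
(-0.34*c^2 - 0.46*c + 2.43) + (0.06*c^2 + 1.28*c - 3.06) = -0.28*c^2 + 0.82*c - 0.63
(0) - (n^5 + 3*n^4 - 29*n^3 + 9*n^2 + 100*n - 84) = -n^5 - 3*n^4 + 29*n^3 - 9*n^2 - 100*n + 84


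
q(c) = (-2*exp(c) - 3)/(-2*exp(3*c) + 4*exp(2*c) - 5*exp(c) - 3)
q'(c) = (-2*exp(c) - 3)*(6*exp(3*c) - 8*exp(2*c) + 5*exp(c))/(-2*exp(3*c) + 4*exp(2*c) - 5*exp(c) - 3)^2 - 2*exp(c)/(-2*exp(3*c) + 4*exp(2*c) - 5*exp(c) - 3)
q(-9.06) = 1.00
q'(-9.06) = -0.00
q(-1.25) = 0.86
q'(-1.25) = -0.05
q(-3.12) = 0.96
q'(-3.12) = -0.03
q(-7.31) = 1.00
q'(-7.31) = -0.00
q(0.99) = 0.32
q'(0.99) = -0.66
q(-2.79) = 0.95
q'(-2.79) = -0.04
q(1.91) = 0.04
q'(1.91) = -0.08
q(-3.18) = 0.96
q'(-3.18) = -0.03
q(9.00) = 0.00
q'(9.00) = 0.00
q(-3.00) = 0.96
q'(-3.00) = -0.04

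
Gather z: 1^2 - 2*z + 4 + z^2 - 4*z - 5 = z^2 - 6*z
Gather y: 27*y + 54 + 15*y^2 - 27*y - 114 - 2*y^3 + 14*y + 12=-2*y^3 + 15*y^2 + 14*y - 48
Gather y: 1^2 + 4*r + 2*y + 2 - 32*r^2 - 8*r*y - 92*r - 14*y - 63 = -32*r^2 - 88*r + y*(-8*r - 12) - 60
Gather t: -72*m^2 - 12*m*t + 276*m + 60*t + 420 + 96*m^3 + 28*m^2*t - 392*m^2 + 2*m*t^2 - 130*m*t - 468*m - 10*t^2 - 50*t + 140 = 96*m^3 - 464*m^2 - 192*m + t^2*(2*m - 10) + t*(28*m^2 - 142*m + 10) + 560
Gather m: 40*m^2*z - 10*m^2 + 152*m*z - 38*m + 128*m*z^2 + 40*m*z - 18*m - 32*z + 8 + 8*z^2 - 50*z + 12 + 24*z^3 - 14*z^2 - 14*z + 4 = m^2*(40*z - 10) + m*(128*z^2 + 192*z - 56) + 24*z^3 - 6*z^2 - 96*z + 24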